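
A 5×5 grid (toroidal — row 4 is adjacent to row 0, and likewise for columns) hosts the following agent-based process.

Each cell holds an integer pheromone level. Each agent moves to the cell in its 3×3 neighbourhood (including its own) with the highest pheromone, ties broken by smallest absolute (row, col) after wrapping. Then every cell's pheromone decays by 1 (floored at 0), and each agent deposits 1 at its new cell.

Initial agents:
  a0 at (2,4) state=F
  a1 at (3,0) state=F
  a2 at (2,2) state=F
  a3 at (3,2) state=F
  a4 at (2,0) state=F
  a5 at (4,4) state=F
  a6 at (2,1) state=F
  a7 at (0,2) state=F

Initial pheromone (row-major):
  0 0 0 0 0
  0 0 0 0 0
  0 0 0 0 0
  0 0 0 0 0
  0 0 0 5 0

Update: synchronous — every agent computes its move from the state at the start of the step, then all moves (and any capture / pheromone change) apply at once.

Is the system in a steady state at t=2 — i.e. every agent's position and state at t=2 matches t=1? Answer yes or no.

t=1: a0@(1,0) a1@(2,0) a2@(1,1) a3@(4,3) a4@(1,0) a5@(4,3) a6@(1,0) a7@(4,3) | pheromone: 0 0 0 0 0 / 3 1 0 0 0 / 1 0 0 0 0 / 0 0 0 0 0 / 0 0 0 7 0
t=2: a0@(1,0) a1@(1,0) a2@(1,0) a3@(4,3) a4@(1,0) a5@(4,3) a6@(1,0) a7@(4,3) | pheromone: 0 0 0 0 0 / 7 0 0 0 0 / 0 0 0 0 0 / 0 0 0 0 0 / 0 0 0 9 0

no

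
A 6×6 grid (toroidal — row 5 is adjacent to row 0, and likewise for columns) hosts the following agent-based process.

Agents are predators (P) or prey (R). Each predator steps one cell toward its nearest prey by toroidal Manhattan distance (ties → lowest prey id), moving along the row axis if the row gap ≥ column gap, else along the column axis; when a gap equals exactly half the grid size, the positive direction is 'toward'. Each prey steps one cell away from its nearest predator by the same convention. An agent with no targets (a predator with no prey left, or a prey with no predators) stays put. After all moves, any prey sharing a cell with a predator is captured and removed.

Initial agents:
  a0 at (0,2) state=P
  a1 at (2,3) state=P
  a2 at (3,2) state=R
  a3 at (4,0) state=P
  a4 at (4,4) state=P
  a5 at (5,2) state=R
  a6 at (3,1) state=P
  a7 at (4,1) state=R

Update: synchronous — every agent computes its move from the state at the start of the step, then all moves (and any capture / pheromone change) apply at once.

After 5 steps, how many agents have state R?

t=1: a0@(5,2):P a1@(3,3):P a3@(4,1):P a4@(4,3):P a5@(4,2):R a6@(3,2):P a7@(4,2):R
t=2: a0@(4,2):P a1@(4,3):P a3@(4,2):P a4@(4,2):P a5@(3,2):R a6@(4,2):P a7@(3,2):R
t=3: a0@(3,2):P a1@(3,3):P a3@(3,2):P a4@(3,2):P a5@(2,2):R a6@(3,2):P a7@(2,2):R
t=4: a0@(2,2):P a1@(2,3):P a3@(2,2):P a4@(2,2):P a5@(1,2):R a6@(2,2):P a7@(1,2):R
t=5: a0@(1,2):P a1@(1,3):P a3@(1,2):P a4@(1,2):P a5@(0,2):R a6@(1,2):P a7@(0,2):R

2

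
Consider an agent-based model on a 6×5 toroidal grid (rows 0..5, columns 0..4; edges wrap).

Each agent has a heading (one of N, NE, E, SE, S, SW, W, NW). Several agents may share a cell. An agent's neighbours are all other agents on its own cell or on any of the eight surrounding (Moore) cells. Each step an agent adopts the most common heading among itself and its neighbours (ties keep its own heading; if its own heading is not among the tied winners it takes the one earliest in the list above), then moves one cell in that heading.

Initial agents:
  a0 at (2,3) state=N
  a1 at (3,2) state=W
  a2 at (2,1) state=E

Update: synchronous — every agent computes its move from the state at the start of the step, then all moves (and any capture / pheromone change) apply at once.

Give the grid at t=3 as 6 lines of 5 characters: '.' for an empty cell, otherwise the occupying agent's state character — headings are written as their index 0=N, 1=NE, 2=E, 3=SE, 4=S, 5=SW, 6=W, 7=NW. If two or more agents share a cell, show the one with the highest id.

t=1: a0@(1,3):N a1@(3,1):W a2@(2,2):E
t=2: a0@(0,3):N a1@(3,0):W a2@(2,3):E
t=3: a0@(5,3):N a1@(3,4):W a2@(2,4):E

.....
.....
....2
....6
.....
...0.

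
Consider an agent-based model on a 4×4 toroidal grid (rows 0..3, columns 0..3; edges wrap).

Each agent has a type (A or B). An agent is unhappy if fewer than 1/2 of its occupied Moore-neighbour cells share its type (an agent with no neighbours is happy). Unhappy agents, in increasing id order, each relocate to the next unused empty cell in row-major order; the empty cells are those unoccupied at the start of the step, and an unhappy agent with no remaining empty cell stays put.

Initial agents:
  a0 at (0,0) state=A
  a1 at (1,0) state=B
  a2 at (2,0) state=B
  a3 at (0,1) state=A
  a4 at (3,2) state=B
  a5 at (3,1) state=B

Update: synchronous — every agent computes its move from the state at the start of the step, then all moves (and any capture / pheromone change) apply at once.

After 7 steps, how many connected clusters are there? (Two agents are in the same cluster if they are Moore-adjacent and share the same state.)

t=1: a0@(0,2):A a1@(0,3):B a2@(2,0):B a3@(1,1):A a4@(3,2):B a5@(3,1):B
t=2: a0@(0,0):A a1@(0,3):B a2@(2,0):B a3@(1,1):A a4@(3,2):B a5@(3,1):B
t=3: a0@(0,1):A a1@(0,3):B a2@(2,0):B a3@(1,1):A a4@(3,2):B a5@(3,1):B
t=4: a0@(0,0):A a1@(0,3):B a2@(2,0):B a3@(1,1):A a4@(3,2):B a5@(3,1):B
t=5: a0@(0,1):A a1@(0,3):B a2@(2,0):B a3@(1,1):A a4@(3,2):B a5@(3,1):B
t=6: a0@(0,0):A a1@(0,3):B a2@(2,0):B a3@(1,1):A a4@(3,2):B a5@(3,1):B
t=7: a0@(0,1):A a1@(0,3):B a2@(2,0):B a3@(1,1):A a4@(3,2):B a5@(3,1):B

2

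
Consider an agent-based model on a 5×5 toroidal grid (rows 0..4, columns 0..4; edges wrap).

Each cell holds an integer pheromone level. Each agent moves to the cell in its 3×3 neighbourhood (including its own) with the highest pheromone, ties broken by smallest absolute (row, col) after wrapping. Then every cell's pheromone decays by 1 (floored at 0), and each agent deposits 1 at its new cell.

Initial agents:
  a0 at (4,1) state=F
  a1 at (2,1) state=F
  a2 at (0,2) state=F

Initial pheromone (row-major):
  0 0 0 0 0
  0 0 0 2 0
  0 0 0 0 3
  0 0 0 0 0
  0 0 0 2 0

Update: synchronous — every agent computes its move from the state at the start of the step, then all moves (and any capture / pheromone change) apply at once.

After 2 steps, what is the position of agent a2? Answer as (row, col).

(1, 3)

t=1: a0@(0,0) a1@(1,0) a2@(1,3) | pheromone: 1 0 0 0 0 / 1 0 0 2 0 / 0 0 0 0 2 / 0 0 0 0 0 / 0 0 0 1 0
t=2: a0@(0,0) a1@(2,4) a2@(1,3) | pheromone: 1 0 0 0 0 / 0 0 0 2 0 / 0 0 0 0 2 / 0 0 0 0 0 / 0 0 0 0 0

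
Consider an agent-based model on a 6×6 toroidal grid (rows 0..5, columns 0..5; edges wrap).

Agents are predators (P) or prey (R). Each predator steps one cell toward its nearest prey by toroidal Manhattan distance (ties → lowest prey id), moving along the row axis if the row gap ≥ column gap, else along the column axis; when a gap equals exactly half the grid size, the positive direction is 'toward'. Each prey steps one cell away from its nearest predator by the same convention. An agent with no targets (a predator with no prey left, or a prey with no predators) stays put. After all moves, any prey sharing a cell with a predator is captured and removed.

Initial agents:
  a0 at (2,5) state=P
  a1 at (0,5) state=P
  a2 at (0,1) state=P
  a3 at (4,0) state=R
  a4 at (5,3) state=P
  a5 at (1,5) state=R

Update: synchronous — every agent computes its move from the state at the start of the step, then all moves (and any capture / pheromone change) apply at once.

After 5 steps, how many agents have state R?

t=1: a0@(1,5):P a1@(1,5):P a2@(5,1):P a3@(5,0):R a4@(5,4):P a5@(0,5):R
t=2: a0@(0,5):P a1@(0,5):P a2@(5,0):P a4@(5,5):P
t=3: (unchanged — steady state)

0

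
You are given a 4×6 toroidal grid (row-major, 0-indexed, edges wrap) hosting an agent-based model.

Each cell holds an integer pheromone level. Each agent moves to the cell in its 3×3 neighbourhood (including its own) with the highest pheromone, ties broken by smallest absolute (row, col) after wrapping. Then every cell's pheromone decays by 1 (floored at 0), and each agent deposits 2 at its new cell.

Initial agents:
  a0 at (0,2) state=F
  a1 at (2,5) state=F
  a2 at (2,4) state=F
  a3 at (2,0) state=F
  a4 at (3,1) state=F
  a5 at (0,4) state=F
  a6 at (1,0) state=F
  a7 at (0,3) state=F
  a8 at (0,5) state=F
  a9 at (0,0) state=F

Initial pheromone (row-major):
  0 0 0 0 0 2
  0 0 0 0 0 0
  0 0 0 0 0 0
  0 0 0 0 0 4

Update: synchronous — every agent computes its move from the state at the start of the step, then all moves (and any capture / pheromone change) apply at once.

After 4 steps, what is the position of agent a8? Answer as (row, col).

t=1: a0@(0,1) a1@(3,5) a2@(3,5) a3@(3,5) a4@(0,0) a5@(3,5) a6@(0,5) a7@(0,2) a8@(3,5) a9@(3,5) | pheromone: 2 2 2 0 0 3 / 0 0 0 0 0 0 / 0 0 0 0 0 0 / 0 0 0 0 0 15
t=2: a0@(0,0) a1@(3,5) a2@(3,5) a3@(3,5) a4@(3,5) a5@(3,5) a6@(3,5) a7@(0,1) a8@(3,5) a9@(3,5) | pheromone: 3 3 1 0 0 2 / 0 0 0 0 0 0 / 0 0 0 0 0 0 / 0 0 0 0 0 30
t=3: a0@(3,5) a1@(3,5) a2@(3,5) a3@(3,5) a4@(3,5) a5@(3,5) a6@(3,5) a7@(0,0) a8@(3,5) a9@(3,5) | pheromone: 4 2 0 0 0 1 / 0 0 0 0 0 0 / 0 0 0 0 0 0 / 0 0 0 0 0 47
t=4: a0@(3,5) a1@(3,5) a2@(3,5) a3@(3,5) a4@(3,5) a5@(3,5) a6@(3,5) a7@(3,5) a8@(3,5) a9@(3,5) | pheromone: 3 1 0 0 0 0 / 0 0 0 0 0 0 / 0 0 0 0 0 0 / 0 0 0 0 0 66

(3, 5)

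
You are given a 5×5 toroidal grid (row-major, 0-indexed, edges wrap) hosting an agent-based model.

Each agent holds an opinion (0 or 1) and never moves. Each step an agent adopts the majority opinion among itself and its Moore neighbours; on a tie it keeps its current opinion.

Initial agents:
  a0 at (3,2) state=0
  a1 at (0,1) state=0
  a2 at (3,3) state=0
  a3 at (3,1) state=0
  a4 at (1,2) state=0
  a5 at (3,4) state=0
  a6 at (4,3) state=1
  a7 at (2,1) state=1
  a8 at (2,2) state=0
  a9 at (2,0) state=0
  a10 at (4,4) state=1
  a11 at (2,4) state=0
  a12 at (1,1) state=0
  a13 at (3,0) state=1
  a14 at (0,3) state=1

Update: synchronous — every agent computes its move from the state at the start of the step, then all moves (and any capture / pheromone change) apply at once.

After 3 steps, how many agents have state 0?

t=1: a0@(3,2):0 a1@(0,1):0 a2@(3,3):0 a3@(3,1):0 a4@(1,2):0 a5@(3,4):0 a6@(4,3):1 a7@(2,1):0 a8@(2,2):0 a9@(2,0):0 a10@(4,4):1 a11@(2,4):0 a12@(1,1):0 a13@(3,0):0 a14@(0,3):1
t=2: (unchanged — steady state)

12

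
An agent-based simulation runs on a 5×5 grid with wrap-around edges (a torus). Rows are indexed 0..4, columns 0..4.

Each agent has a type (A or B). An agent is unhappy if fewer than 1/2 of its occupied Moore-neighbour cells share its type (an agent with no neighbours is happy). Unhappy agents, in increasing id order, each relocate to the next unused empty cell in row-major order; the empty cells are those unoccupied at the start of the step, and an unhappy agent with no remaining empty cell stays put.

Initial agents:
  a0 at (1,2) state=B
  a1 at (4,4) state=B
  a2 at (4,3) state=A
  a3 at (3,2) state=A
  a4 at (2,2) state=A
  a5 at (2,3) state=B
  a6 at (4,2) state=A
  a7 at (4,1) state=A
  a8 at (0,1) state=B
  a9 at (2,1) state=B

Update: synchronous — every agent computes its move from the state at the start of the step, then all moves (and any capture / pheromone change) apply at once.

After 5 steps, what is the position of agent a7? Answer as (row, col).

(4, 1)

t=1: a0@(1,2):B a1@(0,0):B a2@(4,3):A a3@(3,2):A a4@(0,2):A a5@(0,3):B a6@(4,2):A a7@(4,1):A a8@(0,4):B a9@(1,0):B
t=2: a0@(1,2):B a1@(0,0):B a2@(4,3):A a3@(3,2):A a4@(0,2):A a5@(0,1):B a6@(4,2):A a7@(4,1):A a8@(0,4):B a9@(1,0):B
t=3: (unchanged — steady state)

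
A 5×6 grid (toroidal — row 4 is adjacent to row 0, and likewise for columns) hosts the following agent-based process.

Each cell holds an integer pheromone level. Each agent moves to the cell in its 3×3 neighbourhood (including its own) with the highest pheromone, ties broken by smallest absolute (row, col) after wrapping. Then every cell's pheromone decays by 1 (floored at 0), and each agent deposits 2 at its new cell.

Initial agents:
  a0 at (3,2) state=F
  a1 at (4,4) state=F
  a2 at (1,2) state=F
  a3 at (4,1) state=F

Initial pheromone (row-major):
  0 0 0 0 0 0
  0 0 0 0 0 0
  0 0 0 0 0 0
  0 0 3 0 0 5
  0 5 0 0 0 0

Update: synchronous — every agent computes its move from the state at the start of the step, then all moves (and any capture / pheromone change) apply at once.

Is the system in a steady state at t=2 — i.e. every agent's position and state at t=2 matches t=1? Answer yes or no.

no

t=1: a0@(4,1) a1@(3,5) a2@(0,1) a3@(4,1) | pheromone: 0 2 0 0 0 0 / 0 0 0 0 0 0 / 0 0 0 0 0 0 / 0 0 2 0 0 6 / 0 8 0 0 0 0
t=2: a0@(4,1) a1@(3,5) a2@(4,1) a3@(4,1) | pheromone: 0 1 0 0 0 0 / 0 0 0 0 0 0 / 0 0 0 0 0 0 / 0 0 1 0 0 7 / 0 13 0 0 0 0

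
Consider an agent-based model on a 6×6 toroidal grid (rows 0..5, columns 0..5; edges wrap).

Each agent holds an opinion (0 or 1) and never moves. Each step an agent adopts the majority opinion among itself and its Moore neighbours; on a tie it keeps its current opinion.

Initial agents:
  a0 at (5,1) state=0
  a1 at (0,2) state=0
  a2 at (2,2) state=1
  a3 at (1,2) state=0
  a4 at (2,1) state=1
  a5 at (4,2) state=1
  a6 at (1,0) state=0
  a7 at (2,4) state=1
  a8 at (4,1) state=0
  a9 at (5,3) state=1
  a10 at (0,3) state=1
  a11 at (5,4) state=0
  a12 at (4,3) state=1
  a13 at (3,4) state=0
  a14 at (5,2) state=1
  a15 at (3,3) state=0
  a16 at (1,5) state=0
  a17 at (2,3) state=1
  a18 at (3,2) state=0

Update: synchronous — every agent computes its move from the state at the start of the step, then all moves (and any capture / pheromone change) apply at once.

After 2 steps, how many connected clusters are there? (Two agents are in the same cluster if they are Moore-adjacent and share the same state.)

t=1: a0@(5,1):0 a1@(0,2):0 a2@(2,2):1 a3@(1,2):1 a4@(2,1):0 a5@(4,2):1 a6@(1,0):0 a7@(2,4):0 a8@(4,1):0 a9@(5,3):1 a10@(0,3):1 a11@(5,4):1 a12@(4,3):1 a13@(3,4):1 a14@(5,2):1 a15@(3,3):1 a16@(1,5):0 a17@(2,3):0 a18@(3,2):1
t=2: a0@(5,1):0 a1@(0,2):1 a2@(2,2):1 a3@(1,2):1 a4@(2,1):1 a5@(4,2):1 a6@(1,0):0 a7@(2,4):0 a8@(4,1):1 a9@(5,3):1 a10@(0,3):1 a11@(5,4):1 a12@(4,3):1 a13@(3,4):1 a14@(5,2):1 a15@(3,3):1 a16@(1,5):0 a17@(2,3):1 a18@(3,2):1

3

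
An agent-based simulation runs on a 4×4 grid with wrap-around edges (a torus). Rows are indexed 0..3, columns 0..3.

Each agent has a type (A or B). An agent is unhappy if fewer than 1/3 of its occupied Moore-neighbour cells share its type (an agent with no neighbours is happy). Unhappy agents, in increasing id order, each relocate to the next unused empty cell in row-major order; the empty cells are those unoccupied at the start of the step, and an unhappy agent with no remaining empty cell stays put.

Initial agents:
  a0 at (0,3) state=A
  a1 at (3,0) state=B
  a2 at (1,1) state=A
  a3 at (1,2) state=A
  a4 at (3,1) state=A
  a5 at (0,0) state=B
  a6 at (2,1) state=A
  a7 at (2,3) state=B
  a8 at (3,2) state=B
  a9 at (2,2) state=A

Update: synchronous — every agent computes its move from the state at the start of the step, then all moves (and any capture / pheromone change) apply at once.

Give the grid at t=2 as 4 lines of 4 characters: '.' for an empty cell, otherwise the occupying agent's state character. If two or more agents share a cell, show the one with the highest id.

BA.B
.AAB
.AAB
.A..

t=1: a0@(0,1):A a1@(3,0):B a2@(1,1):A a3@(1,2):A a4@(3,1):A a5@(0,2):B a6@(2,1):A a7@(2,3):B a8@(1,0):B a9@(2,2):A
t=2: a0@(0,1):A a1@(0,0):B a2@(1,1):A a3@(1,2):A a4@(3,1):A a5@(0,3):B a6@(2,1):A a7@(2,3):B a8@(1,3):B a9@(2,2):A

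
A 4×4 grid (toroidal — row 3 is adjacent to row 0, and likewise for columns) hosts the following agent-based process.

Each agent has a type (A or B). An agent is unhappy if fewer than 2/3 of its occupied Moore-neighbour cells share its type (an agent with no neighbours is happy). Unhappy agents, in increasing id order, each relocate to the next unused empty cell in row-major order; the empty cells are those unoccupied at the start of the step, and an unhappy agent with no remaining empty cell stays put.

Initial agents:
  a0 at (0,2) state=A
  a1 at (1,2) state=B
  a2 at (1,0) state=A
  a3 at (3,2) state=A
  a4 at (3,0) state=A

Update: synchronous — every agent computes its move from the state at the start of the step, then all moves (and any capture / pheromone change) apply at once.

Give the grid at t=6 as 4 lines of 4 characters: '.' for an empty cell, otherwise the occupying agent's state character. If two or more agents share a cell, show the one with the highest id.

A.BA
.AA.
....
....

t=1: a0@(0,0):A a1@(0,1):B a2@(1,0):A a3@(3,2):A a4@(3,0):A
t=2: a0@(0,0):A a1@(0,2):B a2@(0,3):A a3@(1,1):A a4@(1,2):A
t=3: a0@(0,0):A a1@(0,1):B a2@(0,3):A a3@(1,1):A a4@(1,2):A
t=4: a0@(0,0):A a1@(0,2):B a2@(0,3):A a3@(1,1):A a4@(1,2):A
t=5: a0@(0,0):A a1@(0,1):B a2@(0,3):A a3@(1,1):A a4@(1,2):A
t=6: a0@(0,0):A a1@(0,2):B a2@(0,3):A a3@(1,1):A a4@(1,2):A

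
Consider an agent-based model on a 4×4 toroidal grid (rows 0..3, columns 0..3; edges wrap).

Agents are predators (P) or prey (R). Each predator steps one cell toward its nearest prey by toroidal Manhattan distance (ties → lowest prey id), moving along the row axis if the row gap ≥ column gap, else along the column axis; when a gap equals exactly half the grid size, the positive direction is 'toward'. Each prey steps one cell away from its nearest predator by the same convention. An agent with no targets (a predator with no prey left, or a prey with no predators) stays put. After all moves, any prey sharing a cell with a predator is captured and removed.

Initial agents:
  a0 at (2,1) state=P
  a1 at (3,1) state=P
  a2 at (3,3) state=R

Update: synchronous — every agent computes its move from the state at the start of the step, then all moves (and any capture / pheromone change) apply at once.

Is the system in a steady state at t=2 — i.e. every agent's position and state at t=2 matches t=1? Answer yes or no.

t=1: a0@(2,2):P a1@(3,2):P
t=2: (unchanged — steady state)

yes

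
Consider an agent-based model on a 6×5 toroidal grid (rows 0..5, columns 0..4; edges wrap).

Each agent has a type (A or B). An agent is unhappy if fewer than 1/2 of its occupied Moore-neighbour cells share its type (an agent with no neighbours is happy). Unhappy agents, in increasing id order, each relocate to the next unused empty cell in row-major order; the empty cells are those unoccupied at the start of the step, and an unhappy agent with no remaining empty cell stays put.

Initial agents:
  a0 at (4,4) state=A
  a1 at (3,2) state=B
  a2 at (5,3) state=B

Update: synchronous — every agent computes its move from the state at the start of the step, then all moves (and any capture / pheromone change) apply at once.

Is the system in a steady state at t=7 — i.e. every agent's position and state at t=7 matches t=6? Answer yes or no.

no

t=1: a0@(0,0):A a1@(3,2):B a2@(0,1):B
t=2: a0@(0,2):A a1@(3,2):B a2@(0,3):B
t=3: a0@(0,0):A a1@(3,2):B a2@(0,1):B
t=4: a0@(0,2):A a1@(3,2):B a2@(0,3):B
t=5: a0@(0,0):A a1@(3,2):B a2@(0,1):B
t=6: a0@(0,2):A a1@(3,2):B a2@(0,3):B
t=7: a0@(0,0):A a1@(3,2):B a2@(0,1):B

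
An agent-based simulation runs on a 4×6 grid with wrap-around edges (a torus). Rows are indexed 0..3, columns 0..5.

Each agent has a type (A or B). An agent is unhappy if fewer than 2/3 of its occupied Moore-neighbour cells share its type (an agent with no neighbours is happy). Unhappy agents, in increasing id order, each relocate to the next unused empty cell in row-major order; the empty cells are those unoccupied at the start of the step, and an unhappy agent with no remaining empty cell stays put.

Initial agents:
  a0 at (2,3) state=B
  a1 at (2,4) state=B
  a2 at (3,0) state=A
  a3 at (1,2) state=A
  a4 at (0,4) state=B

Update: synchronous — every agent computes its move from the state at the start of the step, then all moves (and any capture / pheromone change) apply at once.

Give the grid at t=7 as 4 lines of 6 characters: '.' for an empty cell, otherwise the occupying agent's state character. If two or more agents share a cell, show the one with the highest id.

BA....
AB....
....B.
......

t=1: a0@(0,0):B a1@(2,4):B a2@(3,0):A a3@(0,1):A a4@(0,4):B
t=2: a0@(0,2):B a1@(2,4):B a2@(0,3):A a3@(0,5):A a4@(0,4):B
t=3: a0@(0,0):B a1@(2,4):B a2@(0,1):A a3@(1,0):A a4@(1,1):B
t=4: a0@(0,2):B a1@(2,4):B a2@(0,3):A a3@(0,4):A a4@(0,5):B
t=5: a0@(0,0):B a1@(2,4):B a2@(0,1):A a3@(1,0):A a4@(1,1):B
t=6: a0@(0,2):B a1@(2,4):B a2@(0,3):A a3@(0,4):A a4@(0,5):B
t=7: a0@(0,0):B a1@(2,4):B a2@(0,1):A a3@(1,0):A a4@(1,1):B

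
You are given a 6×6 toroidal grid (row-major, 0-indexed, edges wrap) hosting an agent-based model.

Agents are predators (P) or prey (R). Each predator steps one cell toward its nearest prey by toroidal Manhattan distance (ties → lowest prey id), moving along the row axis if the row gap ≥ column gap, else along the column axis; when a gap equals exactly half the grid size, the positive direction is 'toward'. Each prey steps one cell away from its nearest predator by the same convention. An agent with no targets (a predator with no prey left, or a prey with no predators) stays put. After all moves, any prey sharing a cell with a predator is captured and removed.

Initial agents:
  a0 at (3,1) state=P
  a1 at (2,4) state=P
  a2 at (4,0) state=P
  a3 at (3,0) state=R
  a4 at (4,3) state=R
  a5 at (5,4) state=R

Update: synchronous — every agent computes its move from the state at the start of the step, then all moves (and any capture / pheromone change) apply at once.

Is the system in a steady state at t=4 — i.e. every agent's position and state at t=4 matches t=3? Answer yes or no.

no

t=1: a0@(3,0):P a1@(2,5):P a2@(3,0):P a3@(3,5):R a4@(4,4):R a5@(4,4):R
t=2: a0@(3,5):P a1@(3,5):P a2@(3,5):P a3@(3,4):R a4@(4,3):R a5@(4,3):R
t=3: a0@(3,4):P a1@(3,4):P a2@(3,4):P a3@(3,3):R a4@(4,2):R a5@(4,2):R
t=4: a0@(3,3):P a1@(3,3):P a2@(3,3):P a3@(3,2):R a4@(4,1):R a5@(4,1):R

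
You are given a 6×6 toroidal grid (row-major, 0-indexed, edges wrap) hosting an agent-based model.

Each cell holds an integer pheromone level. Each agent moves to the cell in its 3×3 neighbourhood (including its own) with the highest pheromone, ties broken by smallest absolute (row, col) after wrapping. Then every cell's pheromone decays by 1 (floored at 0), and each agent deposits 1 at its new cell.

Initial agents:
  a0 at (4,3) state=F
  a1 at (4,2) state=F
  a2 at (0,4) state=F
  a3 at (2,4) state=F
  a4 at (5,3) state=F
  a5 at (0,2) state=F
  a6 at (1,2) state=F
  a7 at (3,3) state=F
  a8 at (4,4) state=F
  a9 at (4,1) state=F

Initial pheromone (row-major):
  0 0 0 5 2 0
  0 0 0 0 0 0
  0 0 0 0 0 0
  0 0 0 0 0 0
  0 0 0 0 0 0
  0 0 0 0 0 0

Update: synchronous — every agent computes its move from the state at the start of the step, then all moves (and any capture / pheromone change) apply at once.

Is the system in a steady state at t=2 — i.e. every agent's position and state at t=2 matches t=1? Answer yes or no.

no

t=1: a0@(3,2) a1@(3,1) a2@(0,3) a3@(1,3) a4@(0,3) a5@(0,3) a6@(0,3) a7@(2,2) a8@(3,3) a9@(3,0) | pheromone: 0 0 0 8 1 0 / 0 0 0 1 0 0 / 0 0 1 0 0 0 / 1 1 1 1 0 0 / 0 0 0 0 0 0 / 0 0 0 0 0 0
t=2: a0@(2,2) a1@(2,2) a2@(0,3) a3@(0,3) a4@(0,3) a5@(0,3) a6@(0,3) a7@(1,3) a8@(2,2) a9@(3,0) | pheromone: 0 0 0 12 0 0 / 0 0 0 1 0 0 / 0 0 3 0 0 0 / 1 0 0 0 0 0 / 0 0 0 0 0 0 / 0 0 0 0 0 0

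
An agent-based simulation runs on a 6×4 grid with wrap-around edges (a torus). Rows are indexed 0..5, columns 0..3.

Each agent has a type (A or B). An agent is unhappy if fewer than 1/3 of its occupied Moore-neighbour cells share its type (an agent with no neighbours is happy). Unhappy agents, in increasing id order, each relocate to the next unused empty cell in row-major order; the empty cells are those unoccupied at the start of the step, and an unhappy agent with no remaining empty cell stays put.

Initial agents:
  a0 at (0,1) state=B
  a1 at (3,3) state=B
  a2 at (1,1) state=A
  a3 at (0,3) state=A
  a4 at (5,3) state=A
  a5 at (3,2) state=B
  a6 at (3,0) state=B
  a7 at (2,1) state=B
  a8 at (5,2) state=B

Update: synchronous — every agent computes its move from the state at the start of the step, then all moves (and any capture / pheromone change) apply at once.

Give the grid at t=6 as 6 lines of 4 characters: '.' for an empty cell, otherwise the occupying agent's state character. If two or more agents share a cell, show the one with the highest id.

t=1: a0@(0,1):B a1@(3,3):B a2@(0,0):A a3@(0,3):A a4@(5,3):A a5@(3,2):B a6@(3,0):B a7@(2,1):B a8@(5,2):B
t=2: (unchanged — steady state)

AB.A
....
.B..
B.BB
....
..BA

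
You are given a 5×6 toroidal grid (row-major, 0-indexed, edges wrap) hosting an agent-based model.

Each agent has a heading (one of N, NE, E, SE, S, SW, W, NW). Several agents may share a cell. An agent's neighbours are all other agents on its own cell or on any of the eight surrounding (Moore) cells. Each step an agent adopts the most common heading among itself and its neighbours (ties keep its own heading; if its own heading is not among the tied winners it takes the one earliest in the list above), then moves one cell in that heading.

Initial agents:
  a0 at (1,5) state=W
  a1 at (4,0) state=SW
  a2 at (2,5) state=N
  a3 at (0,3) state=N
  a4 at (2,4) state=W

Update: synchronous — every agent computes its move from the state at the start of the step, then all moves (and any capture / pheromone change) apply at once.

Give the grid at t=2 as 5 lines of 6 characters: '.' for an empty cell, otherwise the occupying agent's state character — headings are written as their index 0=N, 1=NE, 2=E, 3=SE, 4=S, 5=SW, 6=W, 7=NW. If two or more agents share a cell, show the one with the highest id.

......
...65.
..66..
...0..
......

t=1: a0@(1,4):W a1@(0,5):SW a2@(2,4):W a3@(4,3):N a4@(2,3):W
t=2: a0@(1,3):W a1@(1,4):SW a2@(2,3):W a3@(3,3):N a4@(2,2):W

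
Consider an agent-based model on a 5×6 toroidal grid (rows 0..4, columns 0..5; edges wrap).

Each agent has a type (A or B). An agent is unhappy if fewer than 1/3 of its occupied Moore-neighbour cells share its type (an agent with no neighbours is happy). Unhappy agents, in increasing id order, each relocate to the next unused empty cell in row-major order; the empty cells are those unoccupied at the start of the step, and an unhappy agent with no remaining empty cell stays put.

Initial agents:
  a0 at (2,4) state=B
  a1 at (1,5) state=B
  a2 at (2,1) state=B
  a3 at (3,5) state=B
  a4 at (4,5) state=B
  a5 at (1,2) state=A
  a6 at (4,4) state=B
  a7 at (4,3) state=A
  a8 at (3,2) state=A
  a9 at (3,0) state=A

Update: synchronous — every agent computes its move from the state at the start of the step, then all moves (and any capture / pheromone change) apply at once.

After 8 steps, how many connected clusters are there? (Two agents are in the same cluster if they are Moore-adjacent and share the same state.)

t=1: a0@(2,4):B a1@(1,5):B a2@(0,0):B a3@(3,5):B a4@(4,5):B a5@(0,1):A a6@(4,4):B a7@(4,3):A a8@(3,2):A a9@(0,2):A
t=2: (unchanged — steady state)

2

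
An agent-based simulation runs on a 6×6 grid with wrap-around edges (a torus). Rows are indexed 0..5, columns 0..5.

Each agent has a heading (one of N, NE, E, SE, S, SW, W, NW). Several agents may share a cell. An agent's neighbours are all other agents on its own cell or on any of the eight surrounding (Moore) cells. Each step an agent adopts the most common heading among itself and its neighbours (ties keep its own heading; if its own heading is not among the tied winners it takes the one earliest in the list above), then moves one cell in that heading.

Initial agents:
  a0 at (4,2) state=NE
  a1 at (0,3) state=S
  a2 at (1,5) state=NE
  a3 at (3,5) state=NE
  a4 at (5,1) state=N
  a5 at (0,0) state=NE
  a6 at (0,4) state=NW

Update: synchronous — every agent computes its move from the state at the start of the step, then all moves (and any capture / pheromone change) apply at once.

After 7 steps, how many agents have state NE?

t=1: a0@(3,3):NE a1@(1,3):S a2@(0,0):NE a3@(2,0):NE a4@(4,2):NE a5@(5,1):NE a6@(5,3):NW
t=2: a0@(2,4):NE a1@(2,3):S a2@(5,1):NE a3@(1,1):NE a4@(3,3):NE a5@(4,2):NE a6@(4,2):NW
t=3: a0@(1,5):NE a1@(1,4):NE a2@(4,2):NE a3@(0,2):NE a4@(2,4):NE a5@(3,3):NE a6@(3,3):NE
t=4: a0@(0,0):NE a1@(0,5):NE a2@(3,3):NE a3@(5,3):NE a4@(1,5):NE a5@(2,4):NE a6@(2,4):NE
t=5: a0@(5,1):NE a1@(5,0):NE a2@(2,4):NE a3@(4,4):NE a4@(0,0):NE a5@(1,5):NE a6@(1,5):NE
t=6: a0@(4,2):NE a1@(4,1):NE a2@(1,5):NE a3@(3,5):NE a4@(5,1):NE a5@(0,0):NE a6@(0,0):NE
t=7: a0@(3,3):NE a1@(3,2):NE a2@(0,0):NE a3@(2,0):NE a4@(4,2):NE a5@(5,1):NE a6@(5,1):NE

7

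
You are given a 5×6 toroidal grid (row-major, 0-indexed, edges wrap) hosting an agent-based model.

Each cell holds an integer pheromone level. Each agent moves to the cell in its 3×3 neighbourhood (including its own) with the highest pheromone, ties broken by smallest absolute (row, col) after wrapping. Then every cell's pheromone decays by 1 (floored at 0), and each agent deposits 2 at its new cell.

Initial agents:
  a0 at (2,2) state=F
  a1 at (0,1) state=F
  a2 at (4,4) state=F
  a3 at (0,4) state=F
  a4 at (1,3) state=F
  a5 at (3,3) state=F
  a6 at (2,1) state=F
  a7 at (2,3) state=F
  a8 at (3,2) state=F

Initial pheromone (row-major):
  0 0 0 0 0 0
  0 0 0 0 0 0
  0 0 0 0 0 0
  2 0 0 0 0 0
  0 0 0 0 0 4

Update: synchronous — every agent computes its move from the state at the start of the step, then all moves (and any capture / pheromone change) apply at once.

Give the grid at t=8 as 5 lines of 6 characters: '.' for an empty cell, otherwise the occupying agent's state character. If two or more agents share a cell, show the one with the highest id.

..F...
......
......
......
.....F

t=1: a0@(1,1) a1@(0,0) a2@(4,5) a3@(4,5) a4@(0,2) a5@(2,2) a6@(3,0) a7@(1,2) a8@(2,1) | pheromone: 2 0 2 0 0 0 / 0 2 2 0 0 0 / 0 2 2 0 0 0 / 3 0 0 0 0 0 / 0 0 0 0 0 7
t=2: a0@(0,0) a1@(4,5) a2@(4,5) a3@(4,5) a4@(0,2) a5@(1,1) a6@(4,5) a7@(0,2) a8@(3,0) | pheromone: 3 0 5 0 0 0 / 0 3 1 0 0 0 / 0 1 1 0 0 0 / 4 0 0 0 0 0 / 0 0 0 0 0 14
t=3: a0@(4,5) a1@(4,5) a2@(4,5) a3@(4,5) a4@(0,2) a5@(0,2) a6@(4,5) a7@(0,2) a8@(4,5) | pheromone: 2 0 10 0 0 0 / 0 2 0 0 0 0 / 0 0 0 0 0 0 / 3 0 0 0 0 0 / 0 0 0 0 0 25
t=4: a0@(4,5) a1@(4,5) a2@(4,5) a3@(4,5) a4@(0,2) a5@(0,2) a6@(4,5) a7@(0,2) a8@(4,5) | pheromone: 1 0 15 0 0 0 / 0 1 0 0 0 0 / 0 0 0 0 0 0 / 2 0 0 0 0 0 / 0 0 0 0 0 36
t=5: a0@(4,5) a1@(4,5) a2@(4,5) a3@(4,5) a4@(0,2) a5@(0,2) a6@(4,5) a7@(0,2) a8@(4,5) | pheromone: 0 0 20 0 0 0 / 0 0 0 0 0 0 / 0 0 0 0 0 0 / 1 0 0 0 0 0 / 0 0 0 0 0 47
t=6: a0@(4,5) a1@(4,5) a2@(4,5) a3@(4,5) a4@(0,2) a5@(0,2) a6@(4,5) a7@(0,2) a8@(4,5) | pheromone: 0 0 25 0 0 0 / 0 0 0 0 0 0 / 0 0 0 0 0 0 / 0 0 0 0 0 0 / 0 0 0 0 0 58
t=7: a0@(4,5) a1@(4,5) a2@(4,5) a3@(4,5) a4@(0,2) a5@(0,2) a6@(4,5) a7@(0,2) a8@(4,5) | pheromone: 0 0 30 0 0 0 / 0 0 0 0 0 0 / 0 0 0 0 0 0 / 0 0 0 0 0 0 / 0 0 0 0 0 69
t=8: a0@(4,5) a1@(4,5) a2@(4,5) a3@(4,5) a4@(0,2) a5@(0,2) a6@(4,5) a7@(0,2) a8@(4,5) | pheromone: 0 0 35 0 0 0 / 0 0 0 0 0 0 / 0 0 0 0 0 0 / 0 0 0 0 0 0 / 0 0 0 0 0 80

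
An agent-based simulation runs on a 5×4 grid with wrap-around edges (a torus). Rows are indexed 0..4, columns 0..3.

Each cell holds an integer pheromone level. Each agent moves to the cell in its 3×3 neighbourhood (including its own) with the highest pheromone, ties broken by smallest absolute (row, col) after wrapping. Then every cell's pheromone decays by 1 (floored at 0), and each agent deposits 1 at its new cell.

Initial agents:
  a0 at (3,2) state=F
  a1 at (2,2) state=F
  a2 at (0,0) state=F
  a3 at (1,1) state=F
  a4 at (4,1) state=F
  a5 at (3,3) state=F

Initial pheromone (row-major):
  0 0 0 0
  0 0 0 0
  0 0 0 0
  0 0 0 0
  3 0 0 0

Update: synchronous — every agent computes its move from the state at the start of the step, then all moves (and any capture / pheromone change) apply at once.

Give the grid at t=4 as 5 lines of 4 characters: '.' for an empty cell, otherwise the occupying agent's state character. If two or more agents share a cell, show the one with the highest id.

t=1: a0@(2,1) a1@(1,1) a2@(4,0) a3@(0,0) a4@(4,0) a5@(4,0) | pheromone: 1 0 0 0 / 0 1 0 0 / 0 1 0 0 / 0 0 0 0 / 5 0 0 0
t=2: a0@(1,1) a1@(0,0) a2@(4,0) a3@(4,0) a4@(4,0) a5@(4,0) | pheromone: 1 0 0 0 / 0 1 0 0 / 0 0 0 0 / 0 0 0 0 / 8 0 0 0
t=3: a0@(0,0) a1@(4,0) a2@(4,0) a3@(4,0) a4@(4,0) a5@(4,0) | pheromone: 1 0 0 0 / 0 0 0 0 / 0 0 0 0 / 0 0 0 0 / 12 0 0 0
t=4: a0@(4,0) a1@(4,0) a2@(4,0) a3@(4,0) a4@(4,0) a5@(4,0) | pheromone: 0 0 0 0 / 0 0 0 0 / 0 0 0 0 / 0 0 0 0 / 17 0 0 0

....
....
....
....
F...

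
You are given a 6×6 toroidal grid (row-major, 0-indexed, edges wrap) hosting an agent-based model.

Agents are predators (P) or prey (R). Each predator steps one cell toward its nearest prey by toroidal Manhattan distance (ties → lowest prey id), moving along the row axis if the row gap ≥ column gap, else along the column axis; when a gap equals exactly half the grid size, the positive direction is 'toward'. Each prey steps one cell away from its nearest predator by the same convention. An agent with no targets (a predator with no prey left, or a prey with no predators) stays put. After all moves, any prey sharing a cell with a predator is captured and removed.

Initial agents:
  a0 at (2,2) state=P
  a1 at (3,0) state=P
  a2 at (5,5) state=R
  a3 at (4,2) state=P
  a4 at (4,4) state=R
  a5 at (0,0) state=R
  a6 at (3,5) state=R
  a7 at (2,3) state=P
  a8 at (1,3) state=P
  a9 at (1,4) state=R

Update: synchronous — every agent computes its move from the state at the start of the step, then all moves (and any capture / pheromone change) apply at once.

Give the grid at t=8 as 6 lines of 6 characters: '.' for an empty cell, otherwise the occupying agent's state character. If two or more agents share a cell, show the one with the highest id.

t=1: a0@(2,3):P a1@(3,5):P a2@(0,5):R a3@(4,3):P a4@(4,5):R a5@(5,0):R a6@(3,4):R a7@(1,3):P a8@(1,4):P a9@(1,5):R
t=2: a0@(3,3):P a1@(4,5):P a2@(5,5):R a3@(4,4):P a4@(5,5):R a5@(0,0):R a7@(1,4):P a8@(1,5):P a9@(1,0):R
t=3: a0@(4,3):P a1@(5,5):P a2@(0,5):R a3@(5,4):P a4@(0,5):R a5@(5,0):R a7@(1,5):P a8@(1,0):P a9@(1,1):R
t=4: a0@(5,3):P a1@(0,5):P a2@(1,5):R a3@(0,4):P a4@(1,5):R a5@(5,1):R a7@(0,5):P a8@(1,1):P a9@(1,2):R
t=5: a0@(5,2):P a1@(1,5):P a2@(2,5):R a3@(1,4):P a4@(2,5):R a5@(5,0):R a7@(1,5):P a8@(1,2):P a9@(1,3):R
t=6: a0@(5,1):P a1@(2,5):P a2@(3,5):R a3@(1,3):P a4@(3,5):R a5@(5,5):R a7@(2,5):P a8@(1,3):P a9@(1,2):R
t=7: a0@(5,0):P a1@(3,5):P a2@(4,5):R a3@(1,2):P a4@(4,5):R a5@(5,4):R a7@(3,5):P a8@(1,2):P a9@(1,1):R
t=8: a0@(4,0):P a1@(4,5):P a2@(5,5):R a3@(1,1):P a4@(5,5):R a5@(5,3):R a7@(4,5):P a8@(1,1):P a9@(1,0):R

......
RP....
......
......
P....P
...R.R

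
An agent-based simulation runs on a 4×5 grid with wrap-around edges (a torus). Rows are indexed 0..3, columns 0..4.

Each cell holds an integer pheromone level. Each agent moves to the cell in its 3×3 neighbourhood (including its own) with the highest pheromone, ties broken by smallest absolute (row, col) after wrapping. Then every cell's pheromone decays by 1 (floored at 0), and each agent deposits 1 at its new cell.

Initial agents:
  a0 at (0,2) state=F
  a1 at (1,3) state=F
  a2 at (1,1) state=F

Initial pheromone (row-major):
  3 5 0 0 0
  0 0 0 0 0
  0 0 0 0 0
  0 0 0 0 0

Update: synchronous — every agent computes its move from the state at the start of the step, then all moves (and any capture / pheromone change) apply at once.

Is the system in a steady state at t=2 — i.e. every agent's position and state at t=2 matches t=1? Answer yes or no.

no

t=1: a0@(0,1) a1@(0,2) a2@(0,1) | pheromone: 2 6 1 0 0 / 0 0 0 0 0 / 0 0 0 0 0 / 0 0 0 0 0
t=2: a0@(0,1) a1@(0,1) a2@(0,1) | pheromone: 1 8 0 0 0 / 0 0 0 0 0 / 0 0 0 0 0 / 0 0 0 0 0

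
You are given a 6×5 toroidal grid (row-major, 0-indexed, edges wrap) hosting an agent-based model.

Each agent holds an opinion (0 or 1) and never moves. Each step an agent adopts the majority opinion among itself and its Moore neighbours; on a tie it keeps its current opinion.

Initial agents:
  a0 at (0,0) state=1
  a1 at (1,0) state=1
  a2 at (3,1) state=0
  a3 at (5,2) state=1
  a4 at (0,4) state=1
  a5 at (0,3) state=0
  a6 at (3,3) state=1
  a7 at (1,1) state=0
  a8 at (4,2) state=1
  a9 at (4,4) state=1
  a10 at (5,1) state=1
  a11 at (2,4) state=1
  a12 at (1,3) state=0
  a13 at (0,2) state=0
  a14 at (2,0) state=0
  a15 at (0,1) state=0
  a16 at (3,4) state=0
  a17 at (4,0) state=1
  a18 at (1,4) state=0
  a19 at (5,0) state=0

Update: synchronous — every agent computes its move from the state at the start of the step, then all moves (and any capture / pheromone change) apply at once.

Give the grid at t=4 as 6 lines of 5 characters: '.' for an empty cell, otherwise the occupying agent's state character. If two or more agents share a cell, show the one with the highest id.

t=1: a0@(0,0):1 a1@(1,0):1 a2@(3,1):0 a3@(5,2):1 a4@(0,4):0 a5@(0,3):0 a6@(3,3):1 a7@(1,1):0 a8@(4,2):1 a9@(4,4):1 a10@(5,1):1 a11@(2,4):0 a12@(1,3):0 a13@(0,2):0 a14@(2,0):0 a15@(0,1):0 a16@(3,4):1 a17@(4,0):1 a18@(1,4):0 a19@(5,0):1
t=2: a0@(0,0):1 a1@(1,0):0 a2@(3,1):0 a3@(5,2):1 a4@(0,4):0 a5@(0,3):0 a6@(3,3):1 a7@(1,1):0 a8@(4,2):1 a9@(4,4):1 a10@(5,1):1 a11@(2,4):0 a12@(1,3):0 a13@(0,2):0 a14@(2,0):0 a15@(0,1):1 a16@(3,4):1 a17@(4,0):1 a18@(1,4):0 a19@(5,0):1
t=3: (unchanged — steady state)

11000
00.00
0...0
.0.11
1.1.1
111..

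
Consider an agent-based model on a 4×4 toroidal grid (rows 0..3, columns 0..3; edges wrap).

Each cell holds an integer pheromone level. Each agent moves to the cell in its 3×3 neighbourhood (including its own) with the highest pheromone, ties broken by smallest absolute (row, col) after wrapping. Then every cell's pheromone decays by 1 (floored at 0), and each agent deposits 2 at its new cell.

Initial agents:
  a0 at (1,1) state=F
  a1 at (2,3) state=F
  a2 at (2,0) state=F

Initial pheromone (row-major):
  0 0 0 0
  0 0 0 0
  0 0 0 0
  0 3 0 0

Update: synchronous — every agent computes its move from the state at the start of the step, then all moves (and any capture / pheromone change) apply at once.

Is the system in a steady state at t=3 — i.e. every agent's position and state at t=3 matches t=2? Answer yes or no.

no

t=1: a0@(0,0) a1@(1,0) a2@(3,1) | pheromone: 2 0 0 0 / 2 0 0 0 / 0 0 0 0 / 0 4 0 0
t=2: a0@(3,1) a1@(0,0) a2@(3,1) | pheromone: 3 0 0 0 / 1 0 0 0 / 0 0 0 0 / 0 7 0 0
t=3: a0@(3,1) a1@(3,1) a2@(3,1) | pheromone: 2 0 0 0 / 0 0 0 0 / 0 0 0 0 / 0 12 0 0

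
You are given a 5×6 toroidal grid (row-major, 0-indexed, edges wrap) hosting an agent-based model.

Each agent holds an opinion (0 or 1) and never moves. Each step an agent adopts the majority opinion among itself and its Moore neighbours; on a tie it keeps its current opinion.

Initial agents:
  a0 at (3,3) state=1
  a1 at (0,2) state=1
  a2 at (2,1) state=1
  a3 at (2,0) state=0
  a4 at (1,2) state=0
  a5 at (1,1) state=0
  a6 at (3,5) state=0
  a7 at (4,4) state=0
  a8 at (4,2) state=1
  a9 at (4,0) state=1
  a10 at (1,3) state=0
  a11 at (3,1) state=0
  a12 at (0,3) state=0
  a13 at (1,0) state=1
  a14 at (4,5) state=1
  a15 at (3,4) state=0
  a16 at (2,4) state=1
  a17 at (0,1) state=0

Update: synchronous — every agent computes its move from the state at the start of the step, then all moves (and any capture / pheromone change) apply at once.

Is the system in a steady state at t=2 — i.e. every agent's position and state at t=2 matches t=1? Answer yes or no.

no

t=1: a0@(3,3):1 a1@(0,2):0 a2@(2,1):0 a3@(2,0):0 a4@(1,2):0 a5@(1,1):0 a6@(3,5):0 a7@(4,4):0 a8@(4,2):1 a9@(4,0):0 a10@(1,3):0 a11@(3,1):1 a12@(0,3):0 a13@(1,0):0 a14@(4,5):0 a15@(3,4):0 a16@(2,4):0 a17@(0,1):1
t=2: a0@(3,3):0 a1@(0,2):0 a2@(2,1):0 a3@(2,0):0 a4@(1,2):0 a5@(1,1):0 a6@(3,5):0 a7@(4,4):0 a8@(4,2):1 a9@(4,0):0 a10@(1,3):0 a11@(3,1):0 a12@(0,3):0 a13@(1,0):0 a14@(4,5):0 a15@(3,4):0 a16@(2,4):0 a17@(0,1):0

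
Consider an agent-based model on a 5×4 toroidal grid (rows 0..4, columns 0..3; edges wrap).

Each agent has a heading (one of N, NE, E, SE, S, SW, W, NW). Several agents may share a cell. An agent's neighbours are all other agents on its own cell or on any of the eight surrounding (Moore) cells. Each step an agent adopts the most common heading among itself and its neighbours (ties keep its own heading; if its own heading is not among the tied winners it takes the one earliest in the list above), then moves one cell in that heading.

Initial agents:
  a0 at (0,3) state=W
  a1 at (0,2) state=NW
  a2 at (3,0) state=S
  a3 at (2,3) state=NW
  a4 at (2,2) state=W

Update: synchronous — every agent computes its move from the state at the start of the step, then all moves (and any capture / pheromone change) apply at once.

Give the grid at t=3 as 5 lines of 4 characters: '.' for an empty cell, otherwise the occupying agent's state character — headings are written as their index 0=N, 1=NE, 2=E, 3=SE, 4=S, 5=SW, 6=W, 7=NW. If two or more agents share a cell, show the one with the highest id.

t=1: a0@(0,2):W a1@(4,1):NW a2@(4,0):S a3@(1,2):NW a4@(2,1):W
t=2: a0@(4,1):NW a1@(3,0):NW a2@(0,0):S a3@(1,1):W a4@(2,0):W
t=3: a0@(3,0):NW a1@(2,3):NW a2@(1,0):S a3@(1,0):W a4@(2,3):W

....
6...
...6
7...
....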